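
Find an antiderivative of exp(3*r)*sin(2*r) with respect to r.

3*exp(3*r)*sin(2*r)/13 - 2*exp(3*r)*cos(2*r)/13 + C

Let I denote the integral. Integrate by parts with u = sin(2*r), dv = exp(3*r) dr, so v = exp(3*r)/3: I = exp(3*r)*sin(2*r)/3 − (2/3)·∫ exp(3*r)*cos(2*r) dr.
Apply parts again with u = cos(2*r), dv = exp(3*r) dr: ∫ exp(3*r)*cos(2*r) dr = exp(3*r)*cos(2*r)/3 + (2/3)·I. Substituting back brings back I: I = exp(3*r)*sin(2*r)/3 - 2*exp(3*r)*cos(2*r)/9 − (4/9)·I.
Solving for I: (1 + 4/9)·I equals the remaining terms, so I = (9/13)·(exp(3*r)*sin(2*r)/3 - 2*exp(3*r)*cos(2*r)/9).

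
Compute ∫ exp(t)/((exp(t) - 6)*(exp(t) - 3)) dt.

Let u = e^t, du = e^t dt.
The integral becomes ∫ du/((u-3)(u-6)); decompose into partial fractions.

log(exp(t) - 6)/3 - log(exp(t) - 3)/3 + C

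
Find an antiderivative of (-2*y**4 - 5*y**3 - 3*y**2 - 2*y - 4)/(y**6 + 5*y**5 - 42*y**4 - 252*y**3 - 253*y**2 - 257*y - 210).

-257*log(y - 7)/2400 + log(y + 1)/160 - 347*log(y + 5)/624 + 124*log(y + 6)/185 - 321*log(y**2 + 1)/48100 - 36*atan(y)/12025 + C

Factor the denominator: (y - 7)*(y + 1)*(y + 5)*(y + 6)*(y**2 + 1).
Partial-fraction decomposition: -3*(107*y + 24)/(24050*(y**2 + 1)) + 124/(185*(y + 6)) - 347/(624*(y + 5)) + 1/(160*(y + 1)) - 257/(2400*(y - 7)).
Integrate each term; A/(y−a) gives A·log|y−a|; the (By+D)/(y²+p²) term gives a log and an atan.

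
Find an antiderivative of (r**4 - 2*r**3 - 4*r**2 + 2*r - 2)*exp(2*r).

Use integration by parts with u = r**4 - 2*r**3 - 4*r**2 + 2*r - 2, dv = exp(2*r) dr, so v = exp(2*r)/2.
Apply parts 4 times (tabular method): alternate signs, differentiate u down to 0, integrate dv up.

(r**4 - 4*r**3 + 2*r**2 - 2)*exp(2*r)/2 + C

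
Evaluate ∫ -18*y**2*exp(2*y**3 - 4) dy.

-3*exp(2*y**3 - 4) + C

Let u = 2*y**3 - 4, so du = (6*y**2) dy.
Rewriting, the integral becomes -3·∫ e^u du = -3·e^u.
Substituting back, u = 2*y**3 - 4.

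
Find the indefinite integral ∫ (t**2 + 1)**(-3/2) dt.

t/sqrt(t**2 + 1) + C

Substitute t = tan(θ), so dt = sec(θ)^2 dθ and the radical becomes sqrt(t**2 + 1) = sec(θ) by the Pythagorean identity.
Integrate the resulting trig expression in θ, then back-substitute tan(θ) = t, sec(θ) = sqrt(t**2 + 1) (absorbing any constant into C).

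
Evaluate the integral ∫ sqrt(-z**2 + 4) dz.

z*sqrt(-z**2 + 4)/2 + 2*asin(z/2) + C

Substitute z = 2·sin(θ), so dz = 2·cos(θ) dθ and the radical becomes sqrt(-z**2 + 4) = 2·cos(θ) by the Pythagorean identity.
Integrate the resulting trig expression in θ, then back-substitute θ = asin(z/2), sin(θ) = z/2, cos(θ) = sqrt(-z**2 + 4)/2 (absorbing any constant into C).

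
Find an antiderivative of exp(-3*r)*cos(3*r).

Let I denote the integral. Integrate by parts with u = cos(3*r), dv = exp(-3*r) dr, so v = -exp(-3*r)/3: I = -exp(-3*r)*cos(3*r)/3 − ∫ exp(-3*r)*sin(3*r) dr.
Apply parts again with u = sin(3*r), dv = exp(-3*r) dr: ∫ exp(-3*r)*sin(3*r) dr = -exp(-3*r)*sin(3*r)/3 + I. Substituting back brings back I: I = exp(-3*r)*sin(3*r)/3 - exp(-3*r)*cos(3*r)/3 − I.
Solving for I: (1 + 1)·I equals the remaining terms, so I = (1/2)·(exp(-3*r)*sin(3*r)/3 - exp(-3*r)*cos(3*r)/3).

exp(-3*r)*sin(3*r)/6 - exp(-3*r)*cos(3*r)/6 + C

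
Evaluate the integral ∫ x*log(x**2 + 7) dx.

Let u = x**2 + 7, so du = (2*x) dx.
The integral becomes (1/2)·∫ log(u) du; integrate by parts with u′=log(u), dv′=du.

x**2*log(x**2 + 7)/2 - x**2/2 + 7*log(x**2 + 7)/2 + C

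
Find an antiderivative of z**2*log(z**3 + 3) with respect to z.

Let u = z**3 + 3, so du = (3*z**2) dz.
The integral becomes (1/3)·∫ log(u) du; integrate by parts with u′=log(u), dv′=du.

z**3*log(z**3 + 3)/3 - z**3/3 + log(z**3 + 3) + C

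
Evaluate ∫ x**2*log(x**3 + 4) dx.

Let u = x**3 + 4, so du = (3*x**2) dx.
The integral becomes (1/3)·∫ log(u) du; integrate by parts with u′=log(u), dv′=du.

x**3*log(x**3 + 4)/3 - x**3/3 + 4*log(x**3 + 4)/3 + C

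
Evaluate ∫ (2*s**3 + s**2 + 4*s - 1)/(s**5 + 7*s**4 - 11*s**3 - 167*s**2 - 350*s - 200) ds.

Factor the denominator: (s - 5)*(s + 1)*(s + 2)*(s + 4)*(s + 5).
Partial-fraction decomposition: -41/(20*(s + 5)) + 43/(18*(s + 4)) - 1/(2*(s + 2)) + 1/(12*(s + 1)) + 7/(90*(s - 5)).
Integrate each term: A/(s−a) contributes A·log|s−a|.

7*log(s - 5)/90 + log(s + 1)/12 - log(s + 2)/2 + 43*log(s + 4)/18 - 41*log(s + 5)/20 + C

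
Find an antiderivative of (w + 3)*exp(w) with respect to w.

Use integration by parts with u = w + 3, dv = exp(w) dw, so v = exp(w).
Apply parts 1 times (tabular method): alternate signs, differentiate u down to 0, integrate dv up.

(w + 2)*exp(w) + C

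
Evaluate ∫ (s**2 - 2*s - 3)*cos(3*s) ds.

s**2*sin(3*s)/3 - 2*s*sin(3*s)/3 + 2*s*cos(3*s)/9 - 29*sin(3*s)/27 - 2*cos(3*s)/9 + C

Use integration by parts with u = s**2 - 2*s - 3, dv = cos(3*s) ds, so v = sin(3*s)/3.
Apply parts 2 times (tabular method): alternate signs, differentiate u down to 0, integrate dv up.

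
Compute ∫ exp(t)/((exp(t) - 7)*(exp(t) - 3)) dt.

Let u = e^t, du = e^t dt.
The integral becomes ∫ du/((u-3)(u-7)); decompose into partial fractions.

log(exp(t) - 7)/4 - log(exp(t) - 3)/4 + C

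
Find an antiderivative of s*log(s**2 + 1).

s**2*log(s**2 + 1)/2 - s**2/2 + log(s**2 + 1)/2 + C

Let u = s**2 + 1, so du = (2*s) ds.
The integral becomes (1/2)·∫ log(u) du; integrate by parts with u′=log(u), dv′=du.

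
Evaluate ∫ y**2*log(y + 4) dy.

Use integration by parts with u = log(y + 4), dv = y**2 dy.
Then du = 1/(y + 4) dy and v = y**3/3.

y**3*log(y + 4)/3 - y**3/9 + 2*y**2/3 - 16*y/3 + 64*log(y + 4)/3 + C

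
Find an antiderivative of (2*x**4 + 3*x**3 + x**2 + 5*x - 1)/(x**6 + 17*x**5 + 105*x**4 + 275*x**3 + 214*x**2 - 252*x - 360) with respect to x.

Factor the denominator: (x - 1)*(x + 2)**2*(x + 3)*(x + 5)*(x + 6).
Partial-fraction decomposition: -1949/(336*(x + 6)) + 437/(54*(x + 5)) - 37/(12*(x + 3)) + 113/(144*(x + 2)) - 1/(36*(x + 2)**2) + 5/(756*(x - 1)).
Integrate each term; A/(x−a) gives A·log|x−a|; A/(x−a)² gives −A/(x−a).

5*log(x - 1)/756 + 113*log(x + 2)/144 - 37*log(x + 3)/12 + 437*log(x + 5)/54 - 1949*log(x + 6)/336 + 1/(36*x + 72) + C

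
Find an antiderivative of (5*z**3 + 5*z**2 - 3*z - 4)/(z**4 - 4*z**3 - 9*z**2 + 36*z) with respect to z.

-log(z)/9 + 96*log(z - 4)/7 - 167*log(z - 3)/18 + 85*log(z + 3)/126 + C

Factor the denominator: z*(z - 4)*(z - 3)*(z + 3).
Partial-fraction decomposition: 85/(126*(z + 3)) - 167/(18*(z - 3)) + 96/(7*(z - 4)) - 1/(9*z).
Integrate each term: A/(z−a) contributes A·log|z−a|.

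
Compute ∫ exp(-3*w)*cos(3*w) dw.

Let I denote the integral. Integrate by parts with u = cos(3*w), dv = exp(-3*w) dw, so v = -exp(-3*w)/3: I = -exp(-3*w)*cos(3*w)/3 − ∫ exp(-3*w)*sin(3*w) dw.
Apply parts again with u = sin(3*w), dv = exp(-3*w) dw: ∫ exp(-3*w)*sin(3*w) dw = -exp(-3*w)*sin(3*w)/3 + I. Substituting back brings back I: I = exp(-3*w)*sin(3*w)/3 - exp(-3*w)*cos(3*w)/3 − I.
Solving for I: (1 + 1)·I equals the remaining terms, so I = (1/2)·(exp(-3*w)*sin(3*w)/3 - exp(-3*w)*cos(3*w)/3).

exp(-3*w)*sin(3*w)/6 - exp(-3*w)*cos(3*w)/6 + C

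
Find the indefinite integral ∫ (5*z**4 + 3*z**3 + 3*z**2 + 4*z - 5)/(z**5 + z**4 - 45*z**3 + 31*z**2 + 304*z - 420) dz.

1795*log(z - 5)/432 - 9659*log(z - 2)/6075 - 167*log(z + 3)/400 + 5545*log(z + 7)/1944 + 119/(135*z - 270) + C

Factor the denominator: (z - 5)*(z - 2)**2*(z + 3)*(z + 7).
Partial-fraction decomposition: 5545/(1944*(z + 7)) - 167/(400*(z + 3)) - 9659/(6075*(z - 2)) - 119/(135*(z - 2)**2) + 1795/(432*(z - 5)).
Integrate each term; A/(z−a) gives A·log|z−a|; A/(z−a)² gives −A/(z−a).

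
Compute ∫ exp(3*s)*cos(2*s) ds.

Let I denote the integral. Integrate by parts with u = cos(2*s), dv = exp(3*s) ds, so v = exp(3*s)/3: I = exp(3*s)*cos(2*s)/3 + (2/3)·∫ exp(3*s)*sin(2*s) ds.
Apply parts again with u = sin(2*s), dv = exp(3*s) ds: ∫ exp(3*s)*sin(2*s) ds = exp(3*s)*sin(2*s)/3 − (2/3)·I. Substituting back brings back I: I = 2*exp(3*s)*sin(2*s)/9 + exp(3*s)*cos(2*s)/3 − (4/9)·I.
Solving for I: (1 + 4/9)·I equals the remaining terms, so I = (9/13)·(2*exp(3*s)*sin(2*s)/9 + exp(3*s)*cos(2*s)/3).

2*exp(3*s)*sin(2*s)/13 + 3*exp(3*s)*cos(2*s)/13 + C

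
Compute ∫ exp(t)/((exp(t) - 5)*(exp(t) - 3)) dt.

log(exp(t) - 5)/2 - log(exp(t) - 3)/2 + C

Let u = e^t, du = e^t dt.
The integral becomes ∫ du/((u-5)(u-3)); decompose into partial fractions.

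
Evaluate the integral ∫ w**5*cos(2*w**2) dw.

Let u = w², du = 2w dw; rewrite as (1/2)∫ u^2·cos(2u) du.
Now integrate by parts 2 times.

w**4*sin(2*w**2)/4 + w**2*cos(2*w**2)/4 - sin(2*w**2)/8 + C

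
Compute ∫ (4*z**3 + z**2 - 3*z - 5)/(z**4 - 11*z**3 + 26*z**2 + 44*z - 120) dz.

Factor the denominator: (z - 6)*(z - 5)*(z - 2)*(z + 2).
Partial-fraction decomposition: 27/(224*(z + 2)) + 25/(48*(z - 2)) - 505/(21*(z - 5)) + 877/(32*(z - 6)).
Integrate each term: A/(z−a) contributes A·log|z−a|.

877*log(z - 6)/32 - 505*log(z - 5)/21 + 25*log(z - 2)/48 + 27*log(z + 2)/224 + C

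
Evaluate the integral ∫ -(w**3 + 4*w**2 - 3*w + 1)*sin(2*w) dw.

w**3*cos(2*w)/2 - 3*w**2*sin(2*w)/4 + 2*w**2*cos(2*w) - 2*w*sin(2*w) - 9*w*cos(2*w)/4 + 9*sin(2*w)/8 - cos(2*w)/2 + C

Use integration by parts with u = w**3 + 4*w**2 - 3*w + 1, dv = -sin(2*w) dw, so v = cos(2*w)/2.
Apply parts 3 times (tabular method): alternate signs, differentiate u down to 0, integrate dv up.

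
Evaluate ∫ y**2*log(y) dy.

y**3*log(y)/3 - y**3/9 + C

Use integration by parts with u = log(y), dv = y**2 dy.
Then du = 1/y dy and v = y**3/3.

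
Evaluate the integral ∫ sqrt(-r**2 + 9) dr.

Substitute r = 3·sin(θ), so dr = 3·cos(θ) dθ and the radical becomes sqrt(-r**2 + 9) = 3·cos(θ) by the Pythagorean identity.
Integrate the resulting trig expression in θ, then back-substitute θ = asin(r/3), sin(θ) = r/3, cos(θ) = sqrt(-r**2 + 9)/3 (absorbing any constant into C).

r*sqrt(-r**2 + 9)/2 + 9*asin(r/3)/2 + C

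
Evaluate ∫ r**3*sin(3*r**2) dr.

Let u = r², du = 2r dr; rewrite as (1/2)∫ u^1·sin(3u) du.
Now integrate by parts 1 time.

-r**2*cos(3*r**2)/6 + sin(3*r**2)/18 + C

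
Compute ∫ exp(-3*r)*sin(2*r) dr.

Let I denote the integral. Integrate by parts with u = sin(2*r), dv = exp(-3*r) dr, so v = -exp(-3*r)/3: I = -exp(-3*r)*sin(2*r)/3 + (2/3)·∫ exp(-3*r)*cos(2*r) dr.
Apply parts again with u = cos(2*r), dv = exp(-3*r) dr: ∫ exp(-3*r)*cos(2*r) dr = -exp(-3*r)*cos(2*r)/3 − (2/3)·I. Substituting back brings back I: I = -exp(-3*r)*sin(2*r)/3 - 2*exp(-3*r)*cos(2*r)/9 − (4/9)·I.
Solving for I: (1 + 4/9)·I equals the remaining terms, so I = (9/13)·(-exp(-3*r)*sin(2*r)/3 - 2*exp(-3*r)*cos(2*r)/9).

-3*exp(-3*r)*sin(2*r)/13 - 2*exp(-3*r)*cos(2*r)/13 + C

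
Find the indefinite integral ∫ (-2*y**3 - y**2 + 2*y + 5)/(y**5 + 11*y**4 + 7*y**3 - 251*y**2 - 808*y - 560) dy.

Factor the denominator: (y - 5)*(y + 1)*(y + 4)**2*(y + 7).
Partial-fraction decomposition: 157/(162*(y + 7)) - 665/(729*(y + 4)) + 109/(81*(y + 4)**2) - 1/(81*(y + 1)) - 65/(1458*(y - 5)).
Integrate each term; A/(y−a) gives A·log|y−a|; A/(y−a)² gives −A/(y−a).

-65*log(y - 5)/1458 - log(y + 1)/81 - 665*log(y + 4)/729 + 157*log(y + 7)/162 - 109/(81*y + 324) + C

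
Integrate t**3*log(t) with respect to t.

t**4*log(t)/4 - t**4/16 + C

Use integration by parts with u = log(t), dv = t**3 dt.
Then du = 1/t dt and v = t**4/4.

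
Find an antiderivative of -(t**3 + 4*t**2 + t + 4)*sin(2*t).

t**3*cos(2*t)/2 - 3*t**2*sin(2*t)/4 + 2*t**2*cos(2*t) - 2*t*sin(2*t) - t*cos(2*t)/4 + sin(2*t)/8 + cos(2*t) + C

Use integration by parts with u = t**3 + 4*t**2 + t + 4, dv = -sin(2*t) dt, so v = cos(2*t)/2.
Apply parts 3 times (tabular method): alternate signs, differentiate u down to 0, integrate dv up.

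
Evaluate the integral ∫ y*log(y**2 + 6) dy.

Let u = y**2 + 6, so du = (2*y) dy.
The integral becomes (1/2)·∫ log(u) du; integrate by parts with u′=log(u), dv′=du.

y**2*log(y**2 + 6)/2 - y**2/2 + 3*log(y**2 + 6) + C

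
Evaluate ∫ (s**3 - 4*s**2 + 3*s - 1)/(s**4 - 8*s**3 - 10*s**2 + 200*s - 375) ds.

73*log(s - 5)/100 - log(s - 3)/32 + 241*log(s + 5)/800 - 39/(20*s - 100) + C

Factor the denominator: (s - 5)**2*(s - 3)*(s + 5).
Partial-fraction decomposition: 241/(800*(s + 5)) - 1/(32*(s - 3)) + 73/(100*(s - 5)) + 39/(20*(s - 5)**2).
Integrate each term; A/(s−a) gives A·log|s−a|; A/(s−a)² gives −A/(s−a).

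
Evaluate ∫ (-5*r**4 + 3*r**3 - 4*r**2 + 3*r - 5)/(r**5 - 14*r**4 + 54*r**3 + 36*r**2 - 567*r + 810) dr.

Factor the denominator: (r - 6)*(r - 5)*(r - 3)**2*(r + 3).
Partial-fraction decomposition: -67/(324*(r + 3)) - 538/(27*(r - 3)) - 89/(9*(r - 3)**2) + 355/(4*(r - 5)) - 5963/(81*(r - 6)).
Integrate each term; A/(r−a) gives A·log|r−a|; A/(r−a)² gives −A/(r−a).

-5963*log(r - 6)/81 + 355*log(r - 5)/4 - 538*log(r - 3)/27 - 67*log(r + 3)/324 + 89/(9*r - 27) + C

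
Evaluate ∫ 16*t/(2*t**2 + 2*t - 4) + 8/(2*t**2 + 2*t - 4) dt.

4*log(2*t**2 + 2*t - 4) + C

Let u = 2*t**2 + 2*t - 4, so du = (4*t + 2) dt.
Rewriting, the integral becomes 4·∫ 1/u du = 4·log(u).
Substituting back, u = 2*t**2 + 2*t - 4.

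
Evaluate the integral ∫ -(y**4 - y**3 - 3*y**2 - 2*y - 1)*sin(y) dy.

Use integration by parts with u = y**4 - y**3 - 3*y**2 - 2*y - 1, dv = -sin(y) dy, so v = cos(y).
Apply parts 4 times (tabular method): alternate signs, differentiate u down to 0, integrate dv up.

y**4*cos(y) - 4*y**3*sin(y) - y**3*cos(y) + 3*y**2*sin(y) - 15*y**2*cos(y) + 30*y*sin(y) + 4*y*cos(y) - 4*sin(y) + 29*cos(y) + C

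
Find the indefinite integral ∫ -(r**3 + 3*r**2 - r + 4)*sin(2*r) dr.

Use integration by parts with u = r**3 + 3*r**2 - r + 4, dv = -sin(2*r) dr, so v = cos(2*r)/2.
Apply parts 3 times (tabular method): alternate signs, differentiate u down to 0, integrate dv up.

r**3*cos(2*r)/2 - 3*r**2*sin(2*r)/4 + 3*r**2*cos(2*r)/2 - 3*r*sin(2*r)/2 - 5*r*cos(2*r)/4 + 5*sin(2*r)/8 + 5*cos(2*r)/4 + C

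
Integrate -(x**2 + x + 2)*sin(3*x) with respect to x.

Use integration by parts with u = x**2 + x + 2, dv = -sin(3*x) dx, so v = cos(3*x)/3.
Apply parts 2 times (tabular method): alternate signs, differentiate u down to 0, integrate dv up.

x**2*cos(3*x)/3 - 2*x*sin(3*x)/9 + x*cos(3*x)/3 - sin(3*x)/9 + 16*cos(3*x)/27 + C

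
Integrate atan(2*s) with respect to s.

s*atan(2*s) - log(4*s**2 + 1)/4 + C

Use integration by parts with u = arctan(2*s), dv = ds.
Then du = 2/(4*s**2 + 1) ds.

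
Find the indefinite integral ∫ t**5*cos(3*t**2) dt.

Let u = t², du = 2t dt; rewrite as (1/2)∫ u^2·cos(3u) du.
Now integrate by parts 2 times.

t**4*sin(3*t**2)/6 + t**2*cos(3*t**2)/9 - sin(3*t**2)/27 + C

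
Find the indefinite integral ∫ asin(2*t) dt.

Use integration by parts with u = arcsin(2*t), dv = dt.
Then du = 2/sqrt(-4*t**2 + 1) dt.

t*asin(2*t) + sqrt(-4*t**2 + 1)/2 + C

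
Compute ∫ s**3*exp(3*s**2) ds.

(3*s**2 - 1)*exp(3*s**2)/18 + C

Let u = s², du = 2s ds; rewrite as (1/2)∫ u^1·exp(3u) du.
Now integrate by parts 1 time.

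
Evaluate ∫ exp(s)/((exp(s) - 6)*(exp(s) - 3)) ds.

Let u = e^s, du = e^s ds.
The integral becomes ∫ du/((u-3)(u-6)); decompose into partial fractions.

log(exp(s) - 6)/3 - log(exp(s) - 3)/3 + C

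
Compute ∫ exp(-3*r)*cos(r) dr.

exp(-3*r)*sin(r)/10 - 3*exp(-3*r)*cos(r)/10 + C

Let I denote the integral. Integrate by parts with u = cos(r), dv = exp(-3*r) dr, so v = -exp(-3*r)/3: I = -exp(-3*r)*cos(r)/3 − (1/3)·∫ exp(-3*r)*sin(r) dr.
Apply parts again with u = sin(r), dv = exp(-3*r) dr: ∫ exp(-3*r)*sin(r) dr = -exp(-3*r)*sin(r)/3 + (1/3)·I. Substituting back brings back I: I = exp(-3*r)*sin(r)/9 - exp(-3*r)*cos(r)/3 − (1/9)·I.
Solving for I: (1 + 1/9)·I equals the remaining terms, so I = (9/10)·(exp(-3*r)*sin(r)/9 - exp(-3*r)*cos(r)/3).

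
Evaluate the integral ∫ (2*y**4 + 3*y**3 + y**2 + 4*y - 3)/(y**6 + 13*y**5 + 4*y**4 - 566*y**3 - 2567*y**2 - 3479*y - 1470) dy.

5905*log(y - 7)/139776 - 773*log(y + 1)/115200 - 877*log(y + 5)/384 + 1953*log(y + 6)/325 - 3791*log(y + 7)/1008 - 7/(960*y + 960) + C

Factor the denominator: (y - 7)*(y + 1)**2*(y + 5)*(y + 6)*(y + 7).
Partial-fraction decomposition: -3791/(1008*(y + 7)) + 1953/(325*(y + 6)) - 877/(384*(y + 5)) - 773/(115200*(y + 1)) + 7/(960*(y + 1)**2) + 5905/(139776*(y - 7)).
Integrate each term; A/(y−a) gives A·log|y−a|; A/(y−a)² gives −A/(y−a).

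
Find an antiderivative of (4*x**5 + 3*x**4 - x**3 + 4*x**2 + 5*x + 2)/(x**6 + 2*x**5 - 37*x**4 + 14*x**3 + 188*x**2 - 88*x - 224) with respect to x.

Factor the denominator: (x - 4)*(x - 2)**2*(x + 1)*(x + 2)*(x + 7).
Partial-fraction decomposition: 59519/(26730*(x + 7)) - 2/(15*(x + 2)) - 1/(270*(x + 1)) - 1741/(972*(x - 2)) - 49/(54*(x - 2)**2) + 2443/(660*(x - 4)).
Integrate each term; A/(x−a) gives A·log|x−a|; A/(x−a)² gives −A/(x−a).

2443*log(x - 4)/660 - 1741*log(x - 2)/972 - log(x + 1)/270 - 2*log(x + 2)/15 + 59519*log(x + 7)/26730 + 49/(54*x - 108) + C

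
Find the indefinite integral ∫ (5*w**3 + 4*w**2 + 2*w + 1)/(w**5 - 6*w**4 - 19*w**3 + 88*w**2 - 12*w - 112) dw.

Factor the denominator: (w - 7)*(w - 2)**2*(w + 1)*(w + 4).
Partial-fraction decomposition: -263/(1188*(w + 4)) + 1/(108*(w + 1)) - 199/(300*(w - 2)) - 61/(90*(w - 2)**2) + 963/(1100*(w - 7)).
Integrate each term; A/(w−a) gives A·log|w−a|; A/(w−a)² gives −A/(w−a).

963*log(w - 7)/1100 - 199*log(w - 2)/300 + log(w + 1)/108 - 263*log(w + 4)/1188 + 61/(90*w - 180) + C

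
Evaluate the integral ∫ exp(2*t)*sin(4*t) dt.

Let I denote the integral. Integrate by parts with u = sin(4*t), dv = exp(2*t) dt, so v = exp(2*t)/2: I = exp(2*t)*sin(4*t)/2 − 2·∫ exp(2*t)*cos(4*t) dt.
Apply parts again with u = cos(4*t), dv = exp(2*t) dt: ∫ exp(2*t)*cos(4*t) dt = exp(2*t)*cos(4*t)/2 + 2·I. Substituting back brings back I: I = exp(2*t)*sin(4*t)/2 - exp(2*t)*cos(4*t) − 4·I.
Solving for I: (1 + 4)·I equals the remaining terms, so I = (1/5)·(exp(2*t)*sin(4*t)/2 - exp(2*t)*cos(4*t)).

exp(2*t)*sin(4*t)/10 - exp(2*t)*cos(4*t)/5 + C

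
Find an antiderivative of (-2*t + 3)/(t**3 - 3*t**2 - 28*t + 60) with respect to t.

-9*log(t - 6)/44 + log(t - 2)/28 + 13*log(t + 5)/77 + C

Factor the denominator: (t - 6)*(t - 2)*(t + 5).
Partial-fraction decomposition: 13/(77*(t + 5)) + 1/(28*(t - 2)) - 9/(44*(t - 6)).
Integrate each term: A/(t−a) contributes A·log|t−a|.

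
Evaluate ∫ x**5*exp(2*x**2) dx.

Let u = x², du = 2x dx; rewrite as (1/2)∫ u^2·exp(2u) du.
Now integrate by parts 2 times.

(2*x**4 - 2*x**2 + 1)*exp(2*x**2)/8 + C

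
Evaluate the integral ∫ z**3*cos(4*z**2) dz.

z**2*sin(4*z**2)/8 + cos(4*z**2)/32 + C

Let u = z², du = 2z dz; rewrite as (1/2)∫ u^1·cos(4u) du.
Now integrate by parts 1 time.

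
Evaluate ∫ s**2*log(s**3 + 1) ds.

Let u = s**3 + 1, so du = (3*s**2) ds.
The integral becomes (1/3)·∫ log(u) du; integrate by parts with u′=log(u), dv′=du.

s**3*log(s**3 + 1)/3 - s**3/3 + log(s**3 + 1)/3 + C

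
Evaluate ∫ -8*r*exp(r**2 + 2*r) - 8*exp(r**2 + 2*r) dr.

-4*exp(r**2 + 2*r) + C

Let u = r**2 + 2*r, so du = (2*r + 2) dr.
Rewriting, the integral becomes -4·∫ e^u du = -4·e^u.
Substituting back, u = r**2 + 2*r.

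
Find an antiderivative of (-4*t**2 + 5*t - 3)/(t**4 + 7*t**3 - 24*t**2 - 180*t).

Factor the denominator: t*(t - 5)*(t + 6)**2.
Partial-fraction decomposition: 163/(1452*(t + 6)) - 59/(22*(t + 6)**2) - 78/(605*(t - 5)) + 1/(60*t).
Integrate each term; A/(t−a) gives A·log|t−a|; A/(t−a)² gives −A/(t−a).

log(t)/60 - 78*log(t - 5)/605 + 163*log(t + 6)/1452 + 59/(22*t + 132) + C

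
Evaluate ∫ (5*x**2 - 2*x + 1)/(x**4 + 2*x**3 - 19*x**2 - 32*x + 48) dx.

73*log(x - 4)/168 - log(x - 1)/15 + 13*log(x + 3)/7 - 89*log(x + 4)/40 + C

Factor the denominator: (x - 4)*(x - 1)*(x + 3)*(x + 4).
Partial-fraction decomposition: -89/(40*(x + 4)) + 13/(7*(x + 3)) - 1/(15*(x - 1)) + 73/(168*(x - 4)).
Integrate each term: A/(x−a) contributes A·log|x−a|.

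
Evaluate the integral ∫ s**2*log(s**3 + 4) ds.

s**3*log(s**3 + 4)/3 - s**3/3 + 4*log(s**3 + 4)/3 + C

Let u = s**3 + 4, so du = (3*s**2) ds.
The integral becomes (1/3)·∫ log(u) du; integrate by parts with u′=log(u), dv′=du.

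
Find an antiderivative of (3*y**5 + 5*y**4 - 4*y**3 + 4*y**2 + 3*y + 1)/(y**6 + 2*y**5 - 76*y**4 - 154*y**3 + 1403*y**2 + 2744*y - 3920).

2553*log(y - 7)/847 - 3029*log(y - 5)/1944 + log(y - 1)/400 - 1107383*log(y + 4)/735075 + 9217*log(y + 7)/3024 - 1483/(1485*y + 5940) + C

Factor the denominator: (y - 7)*(y - 5)*(y - 1)*(y + 4)**2*(y + 7).
Partial-fraction decomposition: 9217/(3024*(y + 7)) - 1107383/(735075*(y + 4)) + 1483/(1485*(y + 4)**2) + 1/(400*(y - 1)) - 3029/(1944*(y - 5)) + 2553/(847*(y - 7)).
Integrate each term; A/(y−a) gives A·log|y−a|; A/(y−a)² gives −A/(y−a).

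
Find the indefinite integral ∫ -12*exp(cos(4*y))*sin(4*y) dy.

3*exp(cos(4*y)) + C

Let u = cos(4*y), so du = (-4*sin(4*y)) dy.
Rewriting, the integral becomes 3·∫ e^u du = 3·e^u.
Substituting back, u = cos(4*y).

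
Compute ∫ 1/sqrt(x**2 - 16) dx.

log(x + sqrt(x**2 - 16)) + C

Substitute x = 4·sec(θ), so dx = 4·sec(θ)*tan(θ) dθ and the radical becomes sqrt(x**2 - 16) = 4·tan(θ) by the Pythagorean identity.
Integrate the resulting trig expression in θ, then back-substitute sec(θ) = x/4, tan(θ) = sqrt(x**2 - 16)/4 (absorbing any constant into C).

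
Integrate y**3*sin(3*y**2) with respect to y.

Let u = y², du = 2y dy; rewrite as (1/2)∫ u^1·sin(3u) du.
Now integrate by parts 1 time.

-y**2*cos(3*y**2)/6 + sin(3*y**2)/18 + C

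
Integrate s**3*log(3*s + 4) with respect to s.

Use integration by parts with u = log(3*s + 4), dv = s**3 ds.
Then du = 3/(3*s + 4) ds and v = s**4/4.

s**4*log(3*s + 4)/4 - s**4/16 + s**3/9 - 2*s**2/9 + 16*s/27 - 64*log(3*s + 4)/81 + C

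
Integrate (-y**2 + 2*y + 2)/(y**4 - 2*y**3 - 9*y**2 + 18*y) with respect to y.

log(y)/9 - log(y - 3)/18 - log(y - 2)/5 + 13*log(y + 3)/90 + C

Factor the denominator: y*(y - 3)*(y - 2)*(y + 3).
Partial-fraction decomposition: 13/(90*(y + 3)) - 1/(5*(y - 2)) - 1/(18*(y - 3)) + 1/(9*y).
Integrate each term: A/(y−a) contributes A·log|y−a|.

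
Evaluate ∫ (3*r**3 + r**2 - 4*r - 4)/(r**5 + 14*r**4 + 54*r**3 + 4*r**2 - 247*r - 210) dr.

Factor the denominator: (r - 2)*(r + 1)*(r + 3)*(r + 5)*(r + 7).
Partial-fraction decomposition: -239/(108*(r + 7)) + 167/(56*(r + 5)) - 4/(5*(r + 3)) + 1/(72*(r + 1)) + 16/(945*(r - 2)).
Integrate each term: A/(r−a) contributes A·log|r−a|.

16*log(r - 2)/945 + log(r + 1)/72 - 4*log(r + 3)/5 + 167*log(r + 5)/56 - 239*log(r + 7)/108 + C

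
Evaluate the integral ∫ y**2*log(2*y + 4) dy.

y**3*log(2*y + 4)/3 - y**3/9 + y**2/3 - 4*y/3 + 8*log(y + 2)/3 + C

Use integration by parts with u = log(2*y + 4), dv = y**2 dy.
Then du = 2/(2*y + 4) dy and v = y**3/3.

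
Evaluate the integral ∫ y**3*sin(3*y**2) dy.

Let u = y², du = 2y dy; rewrite as (1/2)∫ u^1·sin(3u) du.
Now integrate by parts 1 time.

-y**2*cos(3*y**2)/6 + sin(3*y**2)/18 + C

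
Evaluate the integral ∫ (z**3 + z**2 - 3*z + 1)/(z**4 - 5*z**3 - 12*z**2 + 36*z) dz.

log(z)/36 + 235*log(z - 6)/216 - 7*log(z - 2)/40 + 8*log(z + 3)/135 + C

Factor the denominator: z*(z - 6)*(z - 2)*(z + 3).
Partial-fraction decomposition: 8/(135*(z + 3)) - 7/(40*(z - 2)) + 235/(216*(z - 6)) + 1/(36*z).
Integrate each term: A/(z−a) contributes A·log|z−a|.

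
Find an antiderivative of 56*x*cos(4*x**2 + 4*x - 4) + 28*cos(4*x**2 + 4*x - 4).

7*sin(4*x**2 + 4*x - 4) + C

Let u = 4*x**2 + 4*x - 4, so du = (8*x + 4) dx.
Rewriting, the integral becomes 7·∫ cos(u) du = 7·sin(u).
Substituting back, u = 4*x**2 + 4*x - 4.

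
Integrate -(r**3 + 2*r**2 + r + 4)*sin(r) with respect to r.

r**3*cos(r) - 3*r**2*sin(r) + 2*r**2*cos(r) - 4*r*sin(r) - 5*r*cos(r) + 5*sin(r) + C

Use integration by parts with u = r**3 + 2*r**2 + r + 4, dv = -sin(r) dr, so v = cos(r).
Apply parts 3 times (tabular method): alternate signs, differentiate u down to 0, integrate dv up.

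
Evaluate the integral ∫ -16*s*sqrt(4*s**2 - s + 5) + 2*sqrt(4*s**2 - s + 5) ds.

Let u = 4*s**2 - s + 5, so du = (8*s - 1) ds.
Rewriting, the integral becomes -2·∫ √u du = -2·(2/3)u^(3/2).
Substituting back, u = 4*s**2 - s + 5.

-4*(4*s**2 - s + 5)**(3/2)/3 + C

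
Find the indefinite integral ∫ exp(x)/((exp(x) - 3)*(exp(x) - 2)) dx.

log(exp(x) - 3) - log(exp(x) - 2) + C

Let u = e^x, du = e^x dx.
The integral becomes ∫ du/((u-2)(u-3)); decompose into partial fractions.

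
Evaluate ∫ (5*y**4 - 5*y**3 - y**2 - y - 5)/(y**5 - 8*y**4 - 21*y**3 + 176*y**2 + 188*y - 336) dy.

10229*log(y - 7)/594 - 5353*log(y - 6)/400 - 7*log(y - 1)/450 - 113*log(y + 2)/432 + 1583*log(y + 4)/1100 + C

Factor the denominator: (y - 7)*(y - 6)*(y - 1)*(y + 2)*(y + 4).
Partial-fraction decomposition: 1583/(1100*(y + 4)) - 113/(432*(y + 2)) - 7/(450*(y - 1)) - 5353/(400*(y - 6)) + 10229/(594*(y - 7)).
Integrate each term: A/(y−a) contributes A·log|y−a|.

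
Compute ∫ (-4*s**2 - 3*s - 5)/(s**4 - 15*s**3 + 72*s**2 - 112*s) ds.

Factor the denominator: s*(s - 7)*(s - 4)**2.
Partial-fraction decomposition: 167/(48*(s - 4)) + 27/(4*(s - 4)**2) - 74/(21*(s - 7)) + 5/(112*s).
Integrate each term; A/(s−a) gives A·log|s−a|; A/(s−a)² gives −A/(s−a).

5*log(s)/112 - 74*log(s - 7)/21 + 167*log(s - 4)/48 - 27/(4*s - 16) + C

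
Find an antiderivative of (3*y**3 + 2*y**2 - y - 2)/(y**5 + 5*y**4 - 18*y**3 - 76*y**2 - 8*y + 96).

109*log(y - 4)/540 - 2*log(y - 1)/189 + 23*log(y + 2)/72 - 143*log(y + 6)/280 + 2/(9*y + 18) + C

Factor the denominator: (y - 4)*(y - 1)*(y + 2)**2*(y + 6).
Partial-fraction decomposition: -143/(280*(y + 6)) + 23/(72*(y + 2)) - 2/(9*(y + 2)**2) - 2/(189*(y - 1)) + 109/(540*(y - 4)).
Integrate each term; A/(y−a) gives A·log|y−a|; A/(y−a)² gives −A/(y−a).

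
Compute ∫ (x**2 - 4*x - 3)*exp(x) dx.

(x**2 - 6*x + 3)*exp(x) + C

Use integration by parts with u = x**2 - 4*x - 3, dv = exp(x) dx, so v = exp(x).
Apply parts 2 times (tabular method): alternate signs, differentiate u down to 0, integrate dv up.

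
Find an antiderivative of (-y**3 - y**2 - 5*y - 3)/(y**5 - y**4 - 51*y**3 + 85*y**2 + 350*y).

-3*log(y)/350 - 2969*log(y - 5)/88200 - 11*log(y + 2)/490 + 163*log(y + 7)/2520 + 89/(210*y - 1050) + C

Factor the denominator: y*(y - 5)**2*(y + 2)*(y + 7).
Partial-fraction decomposition: 163/(2520*(y + 7)) - 11/(490*(y + 2)) - 2969/(88200*(y - 5)) - 89/(210*(y - 5)**2) - 3/(350*y).
Integrate each term; A/(y−a) gives A·log|y−a|; A/(y−a)² gives −A/(y−a).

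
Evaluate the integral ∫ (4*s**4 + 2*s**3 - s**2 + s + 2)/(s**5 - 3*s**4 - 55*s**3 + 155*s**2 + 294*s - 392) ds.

5125*log(s - 7)/1134 - 571*log(s - 4)/297 + log(s - 1)/54 - 22*log(s + 2)/405 + 554*log(s + 7)/385 + C

Factor the denominator: (s - 7)*(s - 4)*(s - 1)*(s + 2)*(s + 7).
Partial-fraction decomposition: 554/(385*(s + 7)) - 22/(405*(s + 2)) + 1/(54*(s - 1)) - 571/(297*(s - 4)) + 5125/(1134*(s - 7)).
Integrate each term: A/(s−a) contributes A·log|s−a|.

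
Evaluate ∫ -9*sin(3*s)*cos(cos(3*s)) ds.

Let u = cos(3*s), so du = (-3*sin(3*s)) ds.
Rewriting, the integral becomes 3·∫ cos(u) du = 3·sin(u).
Substituting back, u = cos(3*s).

3*sin(cos(3*s)) + C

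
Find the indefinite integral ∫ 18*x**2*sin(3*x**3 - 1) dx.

Let u = 3*x**3 - 1, so du = (9*x**2) dx.
Rewriting, the integral becomes 2·∫ sin(u) du = 2·-cos(u).
Substituting back, u = 3*x**3 - 1.

-2*cos(3*x**3 - 1) + C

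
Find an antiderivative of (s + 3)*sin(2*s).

Use integration by parts with u = s + 3, dv = sin(2*s) ds, so v = -cos(2*s)/2.
Apply parts 1 times (tabular method): alternate signs, differentiate u down to 0, integrate dv up.

-s*cos(2*s)/2 + sin(2*s)/4 - 3*cos(2*s)/2 + C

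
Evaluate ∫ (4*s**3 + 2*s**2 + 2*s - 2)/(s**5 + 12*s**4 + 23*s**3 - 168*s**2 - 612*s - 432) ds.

21*log(s - 4)/250 + 3*log(s + 1)/125 - 7*log(s + 3)/9 + 1507*log(s + 6)/2250 - 403/(75*s + 450) + C

Factor the denominator: (s - 4)*(s + 1)*(s + 3)*(s + 6)**2.
Partial-fraction decomposition: 1507/(2250*(s + 6)) + 403/(75*(s + 6)**2) - 7/(9*(s + 3)) + 3/(125*(s + 1)) + 21/(250*(s - 4)).
Integrate each term; A/(s−a) gives A·log|s−a|; A/(s−a)² gives −A/(s−a).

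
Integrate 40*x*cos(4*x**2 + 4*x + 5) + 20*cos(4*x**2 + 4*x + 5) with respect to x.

Let u = 4*x**2 + 4*x + 5, so du = (8*x + 4) dx.
Rewriting, the integral becomes 5·∫ cos(u) du = 5·sin(u).
Substituting back, u = 4*x**2 + 4*x + 5.

5*sin(4*x**2 + 4*x + 5) + C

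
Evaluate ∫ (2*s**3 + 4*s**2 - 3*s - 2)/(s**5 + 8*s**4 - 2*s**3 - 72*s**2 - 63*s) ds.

Factor the denominator: s*(s - 3)*(s + 1)*(s + 3)*(s + 7).
Partial-fraction decomposition: -157/(560*(s + 7)) + 11/(144*(s + 3)) + 1/(16*(s + 1)) + 79/(720*(s - 3)) + 2/(63*s).
Integrate each term: A/(s−a) contributes A·log|s−a|.

2*log(s)/63 + 79*log(s - 3)/720 + log(s + 1)/16 + 11*log(s + 3)/144 - 157*log(s + 7)/560 + C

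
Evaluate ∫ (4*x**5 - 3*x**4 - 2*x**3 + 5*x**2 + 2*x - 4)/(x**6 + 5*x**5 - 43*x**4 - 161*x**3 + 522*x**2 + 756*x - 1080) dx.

5253*log(x - 5)/3388 - 361*log(x - 3)/810 + log(x - 1)/588 + 37*log(x + 2)/420 + 5389183*log(x + 6)/1920996 + 8599/(693*x + 4158) + C

Factor the denominator: (x - 5)*(x - 3)*(x - 1)*(x + 2)*(x + 6)**2.
Partial-fraction decomposition: 5389183/(1920996*(x + 6)) - 8599/(693*(x + 6)**2) + 37/(420*(x + 2)) + 1/(588*(x - 1)) - 361/(810*(x - 3)) + 5253/(3388*(x - 5)).
Integrate each term; A/(x−a) gives A·log|x−a|; A/(x−a)² gives −A/(x−a).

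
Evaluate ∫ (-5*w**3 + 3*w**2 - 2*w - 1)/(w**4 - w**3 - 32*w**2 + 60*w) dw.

Factor the denominator: w*(w - 5)*(w - 2)*(w + 6).
Partial-fraction decomposition: -109/(48*(w + 6)) + 11/(16*(w - 2)) - 17/(5*(w - 5)) - 1/(60*w).
Integrate each term: A/(w−a) contributes A·log|w−a|.

-log(w)/60 - 17*log(w - 5)/5 + 11*log(w - 2)/16 - 109*log(w + 6)/48 + C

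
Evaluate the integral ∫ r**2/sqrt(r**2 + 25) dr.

r*sqrt(r**2 + 25)/2 - 25*log(r + sqrt(r**2 + 25))/2 + C

Substitute r = 5·tan(θ), so dr = 5·sec(θ)^2 dθ and the radical becomes sqrt(r**2 + 25) = 5·sec(θ) by the Pythagorean identity.
Integrate the resulting trig expression in θ, then back-substitute tan(θ) = r/5, sec(θ) = sqrt(r**2 + 25)/5 (absorbing any constant into C).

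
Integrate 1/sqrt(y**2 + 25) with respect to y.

log(y + sqrt(y**2 + 25)) + C

Substitute y = 5·tan(θ), so dy = 5·sec(θ)^2 dθ and the radical becomes sqrt(y**2 + 25) = 5·sec(θ) by the Pythagorean identity.
Integrate the resulting trig expression in θ, then back-substitute tan(θ) = y/5, sec(θ) = sqrt(y**2 + 25)/5 (absorbing any constant into C).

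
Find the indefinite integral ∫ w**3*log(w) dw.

w**4*log(w)/4 - w**4/16 + C

Use integration by parts with u = log(w), dv = w**3 dw.
Then du = 1/w dw and v = w**4/4.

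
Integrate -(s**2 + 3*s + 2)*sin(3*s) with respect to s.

Use integration by parts with u = s**2 + 3*s + 2, dv = -sin(3*s) ds, so v = cos(3*s)/3.
Apply parts 2 times (tabular method): alternate signs, differentiate u down to 0, integrate dv up.

s**2*cos(3*s)/3 - 2*s*sin(3*s)/9 + s*cos(3*s) - sin(3*s)/3 + 16*cos(3*s)/27 + C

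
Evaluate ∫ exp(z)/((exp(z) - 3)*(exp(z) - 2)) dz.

log(exp(z) - 3) - log(exp(z) - 2) + C

Let u = e^z, du = e^z dz.
The integral becomes ∫ du/((u-3)(u-2)); decompose into partial fractions.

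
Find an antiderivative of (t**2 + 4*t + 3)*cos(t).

t**2*sin(t) + 4*t*sin(t) + 2*t*cos(t) + sin(t) + 4*cos(t) + C

Use integration by parts with u = t**2 + 4*t + 3, dv = cos(t) dt, so v = sin(t).
Apply parts 2 times (tabular method): alternate signs, differentiate u down to 0, integrate dv up.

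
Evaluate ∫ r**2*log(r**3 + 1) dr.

r**3*log(r**3 + 1)/3 - r**3/3 + log(r**3 + 1)/3 + C

Let u = r**3 + 1, so du = (3*r**2) dr.
The integral becomes (1/3)·∫ log(u) du; integrate by parts with u′=log(u), dv′=du.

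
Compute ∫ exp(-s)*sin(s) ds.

Let I denote the integral. Integrate by parts with u = sin(s), dv = exp(-s) ds, so v = -exp(-s): I = -exp(-s)*sin(s) + ∫ exp(-s)*cos(s) ds.
Apply parts again with u = cos(s), dv = exp(-s) ds: ∫ exp(-s)*cos(s) ds = -exp(-s)*cos(s) − I. Substituting back brings back I: I = -exp(-s)*sin(s) - exp(-s)*cos(s) − I.
Solving for I: (1 + 1)·I equals the remaining terms, so I = (1/2)·(-exp(-s)*sin(s) - exp(-s)*cos(s)).

-exp(-s)*sin(s)/2 - exp(-s)*cos(s)/2 + C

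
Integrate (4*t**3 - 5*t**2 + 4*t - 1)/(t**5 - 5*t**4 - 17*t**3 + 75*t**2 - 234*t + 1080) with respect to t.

707*log(t - 6)/990 - 191*log(t - 4)/450 - 19*log(t + 5)/99 - 11*log(t**2 + 9)/225 + 34*atan(t/3)/225 + C

Factor the denominator: (t - 6)*(t - 4)*(t + 5)*(t**2 + 9).
Partial-fraction decomposition: -2*(11*t - 51)/(225*(t**2 + 9)) - 19/(99*(t + 5)) - 191/(450*(t - 4)) + 707/(990*(t - 6)).
Integrate each term; A/(t−a) gives A·log|t−a|; the (Bt+D)/(t²+p²) term gives a log and an atan.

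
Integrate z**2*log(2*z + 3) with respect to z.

Use integration by parts with u = log(2*z + 3), dv = z**2 dz.
Then du = 2/(2*z + 3) dz and v = z**3/3.

z**3*log(2*z + 3)/3 - z**3/9 + z**2/4 - 3*z/4 + 9*log(2*z + 3)/8 + C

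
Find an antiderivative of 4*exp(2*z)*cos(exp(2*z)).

2*sin(exp(2*z)) + C

Let u = exp(2*z), so du = (2*exp(2*z)) dz.
Rewriting, the integral becomes 2·∫ cos(u) du = 2·sin(u).
Substituting back, u = exp(2*z).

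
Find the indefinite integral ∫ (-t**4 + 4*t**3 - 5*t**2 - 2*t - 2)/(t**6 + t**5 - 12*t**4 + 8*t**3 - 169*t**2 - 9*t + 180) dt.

-2*log(t - 4)/75 + log(t - 1)/60 - log(t + 1)/40 + 23*log(t + 5)/136 - 57*log(t**2 + 9)/850 - 38*atan(t/3)/1275 + C

Factor the denominator: (t - 4)*(t - 1)*(t + 1)*(t + 5)*(t**2 + 9).
Partial-fraction decomposition: -19*(3*t + 2)/(425*(t**2 + 9)) + 23/(136*(t + 5)) - 1/(40*(t + 1)) + 1/(60*(t - 1)) - 2/(75*(t - 4)).
Integrate each term; A/(t−a) gives A·log|t−a|; the (Bt+D)/(t²+p²) term gives a log and an atan.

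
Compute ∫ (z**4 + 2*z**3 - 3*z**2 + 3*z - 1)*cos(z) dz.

z**4*sin(z) + 2*z**3*sin(z) + 4*z**3*cos(z) - 15*z**2*sin(z) + 6*z**2*cos(z) - 9*z*sin(z) - 30*z*cos(z) + 29*sin(z) - 9*cos(z) + C

Use integration by parts with u = z**4 + 2*z**3 - 3*z**2 + 3*z - 1, dv = cos(z) dz, so v = sin(z).
Apply parts 4 times (tabular method): alternate signs, differentiate u down to 0, integrate dv up.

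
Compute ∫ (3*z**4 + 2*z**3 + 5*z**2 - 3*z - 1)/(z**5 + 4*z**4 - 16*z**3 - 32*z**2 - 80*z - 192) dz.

321*log(z - 4)/400 - 19*log(z + 2)/64 + 3653*log(z + 6)/1600 + 169*log(z**2 + 4)/1600 - 21*atan(z/2)/400 + C

Factor the denominator: (z - 4)*(z + 2)*(z + 6)*(z**2 + 4).
Partial-fraction decomposition: (169*z - 84)/(800*(z**2 + 4)) + 3653/(1600*(z + 6)) - 19/(64*(z + 2)) + 321/(400*(z - 4)).
Integrate each term; A/(z−a) gives A·log|z−a|; the (Bz+D)/(z²+p²) term gives a log and an atan.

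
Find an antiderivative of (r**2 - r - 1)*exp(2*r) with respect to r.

Use integration by parts with u = r**2 - r - 1, dv = exp(2*r) dr, so v = exp(2*r)/2.
Apply parts 2 times (tabular method): alternate signs, differentiate u down to 0, integrate dv up.

(r**2 - 2*r)*exp(2*r)/2 + C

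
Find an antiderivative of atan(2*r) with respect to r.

r*atan(2*r) - log(4*r**2 + 1)/4 + C

Use integration by parts with u = arctan(2*r), dv = dr.
Then du = 2/(4*r**2 + 1) dr.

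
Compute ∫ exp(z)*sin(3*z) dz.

Let I denote the integral. Integrate by parts with u = sin(3*z), dv = exp(z) dz, so v = exp(z): I = exp(z)*sin(3*z) − 3·∫ exp(z)*cos(3*z) dz.
Apply parts again with u = cos(3*z), dv = exp(z) dz: ∫ exp(z)*cos(3*z) dz = exp(z)*cos(3*z) + 3·I. Substituting back brings back I: I = exp(z)*sin(3*z) - 3*exp(z)*cos(3*z) − 9·I.
Solving for I: (1 + 9)·I equals the remaining terms, so I = (1/10)·(exp(z)*sin(3*z) - 3*exp(z)*cos(3*z)).

exp(z)*sin(3*z)/10 - 3*exp(z)*cos(3*z)/10 + C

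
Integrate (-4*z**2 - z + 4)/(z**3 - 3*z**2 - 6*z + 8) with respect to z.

Factor the denominator: (z - 4)*(z - 1)*(z + 2).
Partial-fraction decomposition: -5/(9*(z + 2)) + 1/(9*(z - 1)) - 32/(9*(z - 4)).
Integrate each term: A/(z−a) contributes A·log|z−a|.

-32*log(z - 4)/9 + log(z - 1)/9 - 5*log(z + 2)/9 + C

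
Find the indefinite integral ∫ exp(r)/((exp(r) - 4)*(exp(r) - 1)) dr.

Let u = e^r, du = e^r dr.
The integral becomes ∫ du/((u-1)(u-4)); decompose into partial fractions.

log(exp(r) - 4)/3 - log(exp(r) - 1)/3 + C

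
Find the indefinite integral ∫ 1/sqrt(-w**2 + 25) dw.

Substitute w = 5·sin(θ), so dw = 5·cos(θ) dθ and the radical becomes sqrt(-w**2 + 25) = 5·cos(θ) by the Pythagorean identity.
Integrate the resulting trig expression in θ, then back-substitute θ = asin(w/5), sin(θ) = w/5, cos(θ) = sqrt(-w**2 + 25)/5 (absorbing any constant into C).

asin(w/5) + C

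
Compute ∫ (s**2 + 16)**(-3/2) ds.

s/(16*sqrt(s**2 + 16)) + C

Substitute s = 4·tan(θ), so ds = 4·sec(θ)^2 dθ and the radical becomes sqrt(s**2 + 16) = 4·sec(θ) by the Pythagorean identity.
Integrate the resulting trig expression in θ, then back-substitute tan(θ) = s/4, sec(θ) = sqrt(s**2 + 16)/4 (absorbing any constant into C).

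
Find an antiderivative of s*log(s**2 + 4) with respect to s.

s**2*log(s**2 + 4)/2 - s**2/2 + 2*log(s**2 + 4) + C

Let u = s**2 + 4, so du = (2*s) ds.
The integral becomes (1/2)·∫ log(u) du; integrate by parts with u′=log(u), dv′=du.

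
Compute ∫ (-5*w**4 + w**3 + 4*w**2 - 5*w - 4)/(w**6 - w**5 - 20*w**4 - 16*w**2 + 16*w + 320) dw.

-101*log(w - 5)/189 + 35*log(w - 2)/288 - 33*log(w + 2)/224 + 79*log(w + 4)/135 - log(w**2 + 4)/80 - 21*atan(w/2)/80 + C

Factor the denominator: (w - 5)*(w - 2)*(w + 2)*(w + 4)*(w**2 + 4).
Partial-fraction decomposition: -(w + 21)/(40*(w**2 + 4)) + 79/(135*(w + 4)) - 33/(224*(w + 2)) + 35/(288*(w - 2)) - 101/(189*(w - 5)).
Integrate each term; A/(w−a) gives A·log|w−a|; the (Bw+D)/(w²+p²) term gives a log and an atan.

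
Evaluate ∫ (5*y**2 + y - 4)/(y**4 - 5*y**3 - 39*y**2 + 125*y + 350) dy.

Factor the denominator: (y - 7)*(y - 5)*(y + 2)*(y + 5).
Partial-fraction decomposition: -29/(90*(y + 5)) + 2/(27*(y + 2)) - 9/(10*(y - 5)) + 31/(27*(y - 7)).
Integrate each term: A/(y−a) contributes A·log|y−a|.

31*log(y - 7)/27 - 9*log(y - 5)/10 + 2*log(y + 2)/27 - 29*log(y + 5)/90 + C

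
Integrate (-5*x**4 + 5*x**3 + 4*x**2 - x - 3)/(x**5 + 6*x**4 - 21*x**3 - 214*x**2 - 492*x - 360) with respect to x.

-585*log(x - 6)/704 - 2639*log(x + 2)/192 + 28*log(x + 3) - 608*log(x + 5)/33 - 35/(8*x + 16) + C

Factor the denominator: (x - 6)*(x + 2)**2*(x + 3)*(x + 5).
Partial-fraction decomposition: -608/(33*(x + 5)) + 28/(x + 3) - 2639/(192*(x + 2)) + 35/(8*(x + 2)**2) - 585/(704*(x - 6)).
Integrate each term; A/(x−a) gives A·log|x−a|; A/(x−a)² gives −A/(x−a).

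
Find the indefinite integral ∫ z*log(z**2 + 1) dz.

z**2*log(z**2 + 1)/2 - z**2/2 + log(z**2 + 1)/2 + C

Let u = z**2 + 1, so du = (2*z) dz.
The integral becomes (1/2)·∫ log(u) du; integrate by parts with u′=log(u), dv′=du.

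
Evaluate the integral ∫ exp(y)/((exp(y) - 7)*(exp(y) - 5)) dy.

log(exp(y) - 7)/2 - log(exp(y) - 5)/2 + C

Let u = e^y, du = e^y dy.
The integral becomes ∫ du/((u-7)(u-5)); decompose into partial fractions.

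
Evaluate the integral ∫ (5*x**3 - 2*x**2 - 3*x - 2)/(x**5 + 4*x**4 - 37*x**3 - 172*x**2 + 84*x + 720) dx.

Factor the denominator: (x - 6)*(x - 2)*(x + 3)*(x + 4)*(x + 5).
Partial-fraction decomposition: -331/(77*(x + 5)) + 57/(10*(x + 4)) - 73/(45*(x + 3)) - 1/(35*(x - 2)) + 247/(990*(x - 6)).
Integrate each term: A/(x−a) contributes A·log|x−a|.

247*log(x - 6)/990 - log(x - 2)/35 - 73*log(x + 3)/45 + 57*log(x + 4)/10 - 331*log(x + 5)/77 + C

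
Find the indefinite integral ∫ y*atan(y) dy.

y**2*atan(y)/2 - y/2 + atan(y)/2 + C

Use integration by parts with u = arctan(y), dv = y dy.
Then du = 1/(y**2 + 1) dy.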